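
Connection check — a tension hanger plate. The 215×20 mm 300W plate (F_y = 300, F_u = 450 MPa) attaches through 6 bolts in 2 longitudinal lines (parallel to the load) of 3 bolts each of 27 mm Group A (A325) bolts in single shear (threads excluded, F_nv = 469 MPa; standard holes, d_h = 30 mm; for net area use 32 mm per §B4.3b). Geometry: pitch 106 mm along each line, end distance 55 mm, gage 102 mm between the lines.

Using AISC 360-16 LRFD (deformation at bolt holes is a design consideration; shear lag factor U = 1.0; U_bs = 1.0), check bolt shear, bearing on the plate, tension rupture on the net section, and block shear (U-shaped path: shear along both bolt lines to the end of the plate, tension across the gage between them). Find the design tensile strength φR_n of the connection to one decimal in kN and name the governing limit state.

Bolt shear: A_b = π(27)²/4 = 572.56 mm². φR_n = 0.75 × 469 × 572.56 × 6 × 1 = 1208.4 kN.
Bearing (20 mm plate, F_u = 450 MPa): end bolts L_c = 55 − 30/2 = 40, R_n = min(1.2×40×20×450, 2.4×27×20×450) = 432 kN/bolt; interior L_c = 106 − 30 = 76, R_n = 583.2 kN/bolt. φR_n = 0.75 × (2×432 + 4×583.2) = 2397.6 kN.
Tension rupture (net): A_n = (215 − 2×32)×20 = 3020 mm² (U = 1.0, A_e = A_n). φR_n = 0.75 × 450 × 3020 = 1019.3 kN.
Block shear: shear path 2×[55+2×106] = 2×267 mm, A_gv = 10680, A_nv = 2×(267 − 2.5×32)×20 = 7480 mm²; tension across gage: (102 − 1×32)×20 = 1400 mm². R_n = min(0.6×450×7480, 0.6×300×10680) + 1.0×450×1400 = min(2019.6, 1922.4) + 630 = 2552.4 kN. φR_n = 0.75 × 2552.4 = 1914.3 kN.
Governing: min(1208.4, 2397.6, 1019.3, 1914.3) = 1019.3 kN → net-section rupture.

1019.3 kN (net-section rupture governs)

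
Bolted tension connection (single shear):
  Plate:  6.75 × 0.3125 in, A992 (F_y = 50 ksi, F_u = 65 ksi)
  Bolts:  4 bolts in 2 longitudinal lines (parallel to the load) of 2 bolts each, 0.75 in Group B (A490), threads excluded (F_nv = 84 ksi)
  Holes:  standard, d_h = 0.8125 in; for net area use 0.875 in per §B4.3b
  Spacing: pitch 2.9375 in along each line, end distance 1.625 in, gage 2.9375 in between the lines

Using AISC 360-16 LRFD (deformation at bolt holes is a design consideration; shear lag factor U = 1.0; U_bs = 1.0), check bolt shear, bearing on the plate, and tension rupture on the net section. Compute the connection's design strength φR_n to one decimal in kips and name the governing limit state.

Bolt shear: A_b = π(0.75)²/4 = 0.44179 in². φR_n = 0.75 × 84 × 0.44179 × 4 × 1 = 111.3 kips.
Bearing (0.3125 in plate, F_u = 65 ksi): end bolts L_c = 1.625 − 0.8125/2 = 1.21875, R_n = min(1.2×1.21875×0.3125×65, 2.4×0.75×0.3125×65) = 29.707 kips/bolt; interior L_c = 2.9375 − 0.8125 = 2.125, R_n = 36.563 kips/bolt. φR_n = 0.75 × (2×29.707 + 2×36.563) = 99.4 kips.
Tension rupture (net): A_n = (6.75 − 2×0.875)×0.3125 = 1.5625 in² (U = 1.0, A_e = A_n). φR_n = 0.75 × 65 × 1.5625 = 76.2 kips.
Governing: min(111.3, 99.4, 76.2) = 76.2 kips → net-section rupture.

76.2 kips (net-section rupture governs)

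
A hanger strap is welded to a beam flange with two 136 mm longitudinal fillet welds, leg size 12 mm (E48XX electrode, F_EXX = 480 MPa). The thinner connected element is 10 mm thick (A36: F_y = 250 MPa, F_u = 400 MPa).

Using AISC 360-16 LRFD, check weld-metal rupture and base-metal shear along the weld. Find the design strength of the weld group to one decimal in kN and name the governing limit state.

408.0 kN (base-metal shear governs)

Weld metal: throat = 0.707×12 = 8.484 mm, L = 2×136 = 272 mm. φR_n = 0.75 × 0.6 × 480 × 8.484 × 272 = 498.5 kN.
Base metal shear (10 mm plate): yield φR_n = 1.0×0.6×250×10×272 = 408.0 kN; rupture φR_n = 0.75×0.6×400×10×272 = 489.6 kN; take 408.0 kN (yield).
Governing: min(498.5, 408.0) = 408.0 kN → base-metal shear.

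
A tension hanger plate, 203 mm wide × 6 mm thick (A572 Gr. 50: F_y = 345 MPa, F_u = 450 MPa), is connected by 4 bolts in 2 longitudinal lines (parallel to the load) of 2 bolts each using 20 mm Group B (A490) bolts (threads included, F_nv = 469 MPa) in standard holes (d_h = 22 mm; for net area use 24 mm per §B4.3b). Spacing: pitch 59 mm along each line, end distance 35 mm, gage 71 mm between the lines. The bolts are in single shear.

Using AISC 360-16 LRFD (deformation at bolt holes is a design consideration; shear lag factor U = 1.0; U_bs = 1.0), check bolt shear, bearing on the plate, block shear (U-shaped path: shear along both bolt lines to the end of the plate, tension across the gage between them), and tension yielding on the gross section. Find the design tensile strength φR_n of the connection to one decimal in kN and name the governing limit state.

236.1 kN (block shear governs)

Bolt shear: A_b = π(20)²/4 = 314.16 mm². φR_n = 0.75 × 469 × 314.16 × 4 × 1 = 442.0 kN.
Bearing (6 mm plate, F_u = 450 MPa): end bolts L_c = 35 − 22/2 = 24, R_n = min(1.2×24×6×450, 2.4×20×6×450) = 77.76 kN/bolt; interior L_c = 59 − 22 = 37, R_n = 119.88 kN/bolt. φR_n = 0.75 × (2×77.76 + 2×119.88) = 296.5 kN.
Block shear: shear path 2×[35+1×59] = 2×94 mm, A_gv = 1128, A_nv = 2×(94 − 1.5×24)×6 = 696 mm²; tension across gage: (71 − 1×24)×6 = 282 mm². R_n = min(0.6×450×696, 0.6×345×1128) + 1.0×450×282 = min(187.92, 233.5) + 126.9 = 314.82 kN. φR_n = 0.75 × 314.82 = 236.1 kN.
Tension yield (gross): A_g = 203×6 = 1218 mm². φR_n = 0.90 × 345 × 1218 = 378.2 kN.
Governing: min(442.0, 296.5, 236.1, 378.2) = 236.1 kN → block shear.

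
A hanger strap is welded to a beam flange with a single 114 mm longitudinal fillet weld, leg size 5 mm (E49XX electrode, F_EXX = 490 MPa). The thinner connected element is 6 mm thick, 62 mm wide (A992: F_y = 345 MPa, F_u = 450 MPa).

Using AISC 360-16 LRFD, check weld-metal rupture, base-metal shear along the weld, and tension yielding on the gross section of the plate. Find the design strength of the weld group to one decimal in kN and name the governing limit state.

88.9 kN (weld metal governs)

Weld metal: throat = 0.707×5 = 3.535 mm, L = 114 mm. φR_n = 0.75 × 0.6 × 490 × 3.535 × 114 = 88.9 kN.
Base metal shear (6 mm plate): yield φR_n = 1.0×0.6×345×6×114 = 141.6 kN; rupture φR_n = 0.75×0.6×450×6×114 = 138.5 kN; take 138.5 kN (rupture).
Tension yield (gross): A_g = 62×6 = 372 mm². φR_n = 0.90 × 345 × 372 = 115.5 kN.
Governing: min(88.9, 138.5, 115.5) = 88.9 kN → weld metal.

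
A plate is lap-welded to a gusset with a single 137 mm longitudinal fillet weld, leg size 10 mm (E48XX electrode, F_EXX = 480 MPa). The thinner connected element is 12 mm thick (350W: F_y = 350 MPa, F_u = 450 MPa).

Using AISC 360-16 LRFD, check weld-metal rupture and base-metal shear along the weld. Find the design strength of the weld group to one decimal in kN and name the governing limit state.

209.2 kN (weld metal governs)

Weld metal: throat = 0.707×10 = 7.07 mm, L = 137 mm. φR_n = 0.75 × 0.6 × 480 × 7.07 × 137 = 209.2 kN.
Base metal shear (12 mm plate): yield φR_n = 1.0×0.6×350×12×137 = 345.2 kN; rupture φR_n = 0.75×0.6×450×12×137 = 332.9 kN; take 332.9 kN (rupture).
Governing: min(209.2, 332.9) = 209.2 kN → weld metal.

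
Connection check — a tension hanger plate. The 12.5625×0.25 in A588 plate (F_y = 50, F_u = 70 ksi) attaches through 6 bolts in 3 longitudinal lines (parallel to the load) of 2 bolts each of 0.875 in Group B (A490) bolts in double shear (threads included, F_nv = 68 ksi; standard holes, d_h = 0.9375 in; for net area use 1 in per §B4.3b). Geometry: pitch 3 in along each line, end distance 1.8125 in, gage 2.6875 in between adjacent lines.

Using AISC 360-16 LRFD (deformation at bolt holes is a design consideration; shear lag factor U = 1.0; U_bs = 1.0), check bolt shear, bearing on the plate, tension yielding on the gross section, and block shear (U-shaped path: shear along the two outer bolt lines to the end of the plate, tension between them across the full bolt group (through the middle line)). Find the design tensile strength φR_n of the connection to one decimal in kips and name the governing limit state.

96.5 kips (block shear governs)

Bolt shear: A_b = π(0.875)²/4 = 0.60132 in². φR_n = 0.75 × 68 × 0.60132 × 6 × 2 = 368.0 kips.
Bearing (0.25 in plate, F_u = 70 ksi): end bolts L_c = 1.8125 − 0.9375/2 = 1.34375, R_n = min(1.2×1.34375×0.25×70, 2.4×0.875×0.25×70) = 28.219 kips/bolt; interior L_c = 3 − 0.9375 = 2.0625, R_n = 36.75 kips/bolt. φR_n = 0.75 × (3×28.219 + 3×36.75) = 146.2 kips.
Tension yield (gross): A_g = 12.5625×0.25 = 3.1406 in². φR_n = 0.90 × 50 × 3.1406 = 141.3 kips.
Block shear: shear path 2×[1.8125+1×3] = 2×4.8125 in, A_gv = 2.4063, A_nv = 2×(4.8125 − 1.5×1)×0.25 = 1.6563 in²; tension across gage: (5.375 − 2×1)×0.25 = 0.84375 in². R_n = min(0.6×70×1.6563, 0.6×50×2.4063) + 1.0×70×0.84375 = min(69.565, 72.189) + 59.063 = 128.63 kips. φR_n = 0.75 × 128.63 = 96.5 kips.
Governing: min(368.0, 146.2, 141.3, 96.5) = 96.5 kips → block shear.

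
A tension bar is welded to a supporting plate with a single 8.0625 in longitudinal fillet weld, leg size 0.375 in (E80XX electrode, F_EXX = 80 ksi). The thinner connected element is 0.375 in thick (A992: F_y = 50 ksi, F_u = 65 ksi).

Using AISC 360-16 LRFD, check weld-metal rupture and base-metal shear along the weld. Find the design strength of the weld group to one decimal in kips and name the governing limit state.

77.0 kips (weld metal governs)

Weld metal: throat = 0.707×0.375 = 0.26513 in, L = 8.0625 in. φR_n = 0.75 × 0.6 × 80 × 0.26513 × 8.0625 = 77.0 kips.
Base metal shear (0.375 in plate): yield φR_n = 1.0×0.6×50×0.375×8.0625 = 90.7 kips; rupture φR_n = 0.75×0.6×65×0.375×8.0625 = 88.4 kips; take 88.4 kips (rupture).
Governing: min(77.0, 88.4) = 77.0 kips → weld metal.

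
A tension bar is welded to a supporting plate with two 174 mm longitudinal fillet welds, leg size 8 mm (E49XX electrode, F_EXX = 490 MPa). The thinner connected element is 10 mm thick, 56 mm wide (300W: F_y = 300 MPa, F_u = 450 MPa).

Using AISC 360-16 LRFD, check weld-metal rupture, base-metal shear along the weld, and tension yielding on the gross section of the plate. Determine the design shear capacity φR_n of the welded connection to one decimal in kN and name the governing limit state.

151.2 kN (gross-section yield governs)

Weld metal: throat = 0.707×8 = 5.656 mm, L = 2×174 = 348 mm. φR_n = 0.75 × 0.6 × 490 × 5.656 × 348 = 434.0 kN.
Base metal shear (10 mm plate): yield φR_n = 1.0×0.6×300×10×348 = 626.4 kN; rupture φR_n = 0.75×0.6×450×10×348 = 704.7 kN; take 626.4 kN (yield).
Tension yield (gross): A_g = 56×10 = 560 mm². φR_n = 0.90 × 300 × 560 = 151.2 kN.
Governing: min(434.0, 626.4, 151.2) = 151.2 kN → gross-section yield.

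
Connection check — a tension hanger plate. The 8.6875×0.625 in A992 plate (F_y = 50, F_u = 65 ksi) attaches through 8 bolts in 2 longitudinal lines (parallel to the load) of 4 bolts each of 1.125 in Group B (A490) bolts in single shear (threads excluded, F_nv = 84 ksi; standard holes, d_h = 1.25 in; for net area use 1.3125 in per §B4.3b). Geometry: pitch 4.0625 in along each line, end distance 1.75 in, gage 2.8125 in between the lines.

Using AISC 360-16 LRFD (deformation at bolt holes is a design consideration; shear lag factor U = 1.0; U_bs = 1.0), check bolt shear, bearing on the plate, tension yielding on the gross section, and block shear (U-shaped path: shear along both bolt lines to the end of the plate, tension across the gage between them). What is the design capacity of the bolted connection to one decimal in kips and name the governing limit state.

244.3 kips (gross-section yield governs)

Bolt shear: A_b = π(1.125)²/4 = 0.99402 in². φR_n = 0.75 × 84 × 0.99402 × 8 × 1 = 501.0 kips.
Bearing (0.625 in plate, F_u = 65 ksi): end bolts L_c = 1.75 − 1.25/2 = 1.125, R_n = min(1.2×1.125×0.625×65, 2.4×1.125×0.625×65) = 54.844 kips/bolt; interior L_c = 4.0625 − 1.25 = 2.8125, R_n = 109.69 kips/bolt. φR_n = 0.75 × (2×54.844 + 6×109.69) = 575.9 kips.
Tension yield (gross): A_g = 8.6875×0.625 = 5.4297 in². φR_n = 0.90 × 50 × 5.4297 = 244.3 kips.
Block shear: shear path 2×[1.75+3×4.0625] = 2×13.9375 in, A_gv = 17.422, A_nv = 2×(13.9375 − 3.5×1.3125)×0.625 = 11.68 in²; tension across gage: (2.8125 − 1×1.3125)×0.625 = 0.9375 in². R_n = min(0.6×65×11.68, 0.6×50×17.422) + 1.0×65×0.9375 = min(455.52, 522.66) + 60.938 = 516.46 kips. φR_n = 0.75 × 516.46 = 387.3 kips.
Governing: min(501.0, 575.9, 244.3, 387.3) = 244.3 kips → gross-section yield.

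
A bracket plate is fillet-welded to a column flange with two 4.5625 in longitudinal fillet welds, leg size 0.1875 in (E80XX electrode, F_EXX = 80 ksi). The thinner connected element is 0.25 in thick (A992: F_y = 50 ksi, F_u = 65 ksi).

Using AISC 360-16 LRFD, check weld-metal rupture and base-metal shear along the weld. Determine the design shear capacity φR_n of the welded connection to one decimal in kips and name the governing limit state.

Weld metal: throat = 0.707×0.1875 = 0.13256 in, L = 2×4.5625 = 9.125 in. φR_n = 0.75 × 0.6 × 80 × 0.13256 × 9.125 = 43.5 kips.
Base metal shear (0.25 in plate): yield φR_n = 1.0×0.6×50×0.25×9.125 = 68.4 kips; rupture φR_n = 0.75×0.6×65×0.25×9.125 = 66.7 kips; take 66.7 kips (rupture).
Governing: min(43.5, 66.7) = 43.5 kips → weld metal.

43.5 kips (weld metal governs)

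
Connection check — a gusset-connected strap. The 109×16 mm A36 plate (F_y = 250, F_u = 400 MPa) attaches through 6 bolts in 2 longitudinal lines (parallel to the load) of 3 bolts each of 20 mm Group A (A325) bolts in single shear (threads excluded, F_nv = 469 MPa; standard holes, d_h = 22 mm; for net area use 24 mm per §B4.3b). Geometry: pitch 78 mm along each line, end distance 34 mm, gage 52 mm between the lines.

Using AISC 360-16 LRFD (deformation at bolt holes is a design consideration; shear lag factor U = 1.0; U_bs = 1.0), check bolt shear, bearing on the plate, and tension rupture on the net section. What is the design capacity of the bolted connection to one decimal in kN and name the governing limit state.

292.8 kN (net-section rupture governs)

Bolt shear: A_b = π(20)²/4 = 314.16 mm². φR_n = 0.75 × 469 × 314.16 × 6 × 1 = 663.0 kN.
Bearing (16 mm plate, F_u = 400 MPa): end bolts L_c = 34 − 22/2 = 23, R_n = min(1.2×23×16×400, 2.4×20×16×400) = 176.64 kN/bolt; interior L_c = 78 − 22 = 56, R_n = 307.2 kN/bolt. φR_n = 0.75 × (2×176.64 + 4×307.2) = 1186.6 kN.
Tension rupture (net): A_n = (109 − 2×24)×16 = 976 mm² (U = 1.0, A_e = A_n). φR_n = 0.75 × 400 × 976 = 292.8 kN.
Governing: min(663.0, 1186.6, 292.8) = 292.8 kN → net-section rupture.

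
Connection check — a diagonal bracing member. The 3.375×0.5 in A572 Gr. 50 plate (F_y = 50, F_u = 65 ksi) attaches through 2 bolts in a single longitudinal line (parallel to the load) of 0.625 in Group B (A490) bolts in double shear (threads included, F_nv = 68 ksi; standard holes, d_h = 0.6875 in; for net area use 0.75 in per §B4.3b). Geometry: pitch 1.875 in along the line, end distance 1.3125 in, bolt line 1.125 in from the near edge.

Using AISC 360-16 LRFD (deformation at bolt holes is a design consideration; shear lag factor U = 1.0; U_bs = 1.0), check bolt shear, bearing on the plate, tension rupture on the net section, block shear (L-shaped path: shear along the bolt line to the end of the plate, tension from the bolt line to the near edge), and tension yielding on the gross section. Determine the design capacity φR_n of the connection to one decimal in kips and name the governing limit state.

Bolt shear: A_b = π(0.625)²/4 = 0.3068 in². φR_n = 0.75 × 68 × 0.3068 × 2 × 2 = 62.6 kips.
Bearing (0.5 in plate, F_u = 65 ksi): end bolts L_c = 1.3125 − 0.6875/2 = 0.96875, R_n = min(1.2×0.96875×0.5×65, 2.4×0.625×0.5×65) = 37.781 kips/bolt; interior L_c = 1.875 − 0.6875 = 1.1875, R_n = 46.313 kips/bolt. φR_n = 0.75 × (1×37.781 + 1×46.313) = 63.1 kips.
Tension rupture (net): A_n = (3.375 − 1×0.75)×0.5 = 1.3125 in² (U = 1.0, A_e = A_n). φR_n = 0.75 × 65 × 1.3125 = 64.0 kips.
Block shear: shear path 1×[1.3125+1×1.875] = 1×3.1875 in, A_gv = 1.5938, A_nv = 1×(3.1875 − 1.5×0.75)×0.5 = 1.0313 in²; tension to near edge: (1.125 − 0.5×0.75)×0.5 = 0.375 in². R_n = min(0.6×65×1.0313, 0.6×50×1.5938) + 1.0×65×0.375 = min(40.221, 47.814) + 24.375 = 64.596 kips. φR_n = 0.75 × 64.596 = 48.4 kips.
Tension yield (gross): A_g = 3.375×0.5 = 1.6875 in². φR_n = 0.90 × 50 × 1.6875 = 75.9 kips.
Governing: min(62.6, 63.1, 64.0, 48.4, 75.9) = 48.4 kips → block shear.

48.4 kips (block shear governs)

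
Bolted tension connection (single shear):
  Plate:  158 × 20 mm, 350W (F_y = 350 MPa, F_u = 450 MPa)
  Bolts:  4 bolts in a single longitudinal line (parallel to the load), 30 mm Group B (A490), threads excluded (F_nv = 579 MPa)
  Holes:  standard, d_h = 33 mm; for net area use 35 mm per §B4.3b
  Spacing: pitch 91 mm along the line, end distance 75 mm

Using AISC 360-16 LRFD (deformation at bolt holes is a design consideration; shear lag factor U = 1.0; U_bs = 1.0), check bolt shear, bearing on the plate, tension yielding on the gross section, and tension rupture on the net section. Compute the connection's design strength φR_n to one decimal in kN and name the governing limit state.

830.3 kN (net-section rupture governs)

Bolt shear: A_b = π(30)²/4 = 706.86 mm². φR_n = 0.75 × 579 × 706.86 × 4 × 1 = 1227.8 kN.
Bearing (20 mm plate, F_u = 450 MPa): end bolts L_c = 75 − 33/2 = 58.5, R_n = min(1.2×58.5×20×450, 2.4×30×20×450) = 631.8 kN/bolt; interior L_c = 91 − 33 = 58, R_n = 626.4 kN/bolt. φR_n = 0.75 × (1×631.8 + 3×626.4) = 1883.3 kN.
Tension yield (gross): A_g = 158×20 = 3160 mm². φR_n = 0.90 × 350 × 3160 = 995.4 kN.
Tension rupture (net): A_n = (158 − 1×35)×20 = 2460 mm² (U = 1.0, A_e = A_n). φR_n = 0.75 × 450 × 2460 = 830.3 kN.
Governing: min(1227.8, 1883.3, 995.4, 830.3) = 830.3 kN → net-section rupture.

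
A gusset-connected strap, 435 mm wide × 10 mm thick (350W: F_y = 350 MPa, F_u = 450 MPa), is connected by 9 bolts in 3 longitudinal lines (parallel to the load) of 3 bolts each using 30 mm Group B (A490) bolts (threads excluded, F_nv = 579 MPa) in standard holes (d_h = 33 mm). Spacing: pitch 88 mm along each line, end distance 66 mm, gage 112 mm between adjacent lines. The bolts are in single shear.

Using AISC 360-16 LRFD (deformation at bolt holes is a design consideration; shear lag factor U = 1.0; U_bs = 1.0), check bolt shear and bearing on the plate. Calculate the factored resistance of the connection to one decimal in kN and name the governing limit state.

Bolt shear: A_b = π(30)²/4 = 706.86 mm². φR_n = 0.75 × 579 × 706.86 × 9 × 1 = 2762.6 kN.
Bearing (10 mm plate, F_u = 450 MPa): end bolts L_c = 66 − 33/2 = 49.5, R_n = min(1.2×49.5×10×450, 2.4×30×10×450) = 267.3 kN/bolt; interior L_c = 88 − 33 = 55, R_n = 297 kN/bolt. φR_n = 0.75 × (3×267.3 + 6×297) = 1937.9 kN.
Governing: min(2762.6, 1937.9) = 1937.9 kN → bearing.

1937.9 kN (bearing governs)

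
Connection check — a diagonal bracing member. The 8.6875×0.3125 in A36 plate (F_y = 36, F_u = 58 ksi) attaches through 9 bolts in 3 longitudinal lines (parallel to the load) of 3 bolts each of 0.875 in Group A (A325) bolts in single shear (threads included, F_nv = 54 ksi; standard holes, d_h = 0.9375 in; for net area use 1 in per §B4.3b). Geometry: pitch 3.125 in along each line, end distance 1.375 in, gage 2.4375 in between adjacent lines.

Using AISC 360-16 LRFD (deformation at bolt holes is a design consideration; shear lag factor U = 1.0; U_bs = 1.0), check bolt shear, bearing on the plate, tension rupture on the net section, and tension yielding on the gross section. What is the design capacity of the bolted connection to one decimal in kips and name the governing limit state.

77.3 kips (net-section rupture governs)

Bolt shear: A_b = π(0.875)²/4 = 0.60132 in². φR_n = 0.75 × 54 × 0.60132 × 9 × 1 = 219.2 kips.
Bearing (0.3125 in plate, F_u = 58 ksi): end bolts L_c = 1.375 − 0.9375/2 = 0.90625, R_n = min(1.2×0.90625×0.3125×58, 2.4×0.875×0.3125×58) = 19.711 kips/bolt; interior L_c = 3.125 − 0.9375 = 2.1875, R_n = 38.063 kips/bolt. φR_n = 0.75 × (3×19.711 + 6×38.063) = 215.6 kips.
Tension rupture (net): A_n = (8.6875 − 3×1)×0.3125 = 1.7773 in² (U = 1.0, A_e = A_n). φR_n = 0.75 × 58 × 1.7773 = 77.3 kips.
Tension yield (gross): A_g = 8.6875×0.3125 = 2.7148 in². φR_n = 0.90 × 36 × 2.7148 = 88.0 kips.
Governing: min(219.2, 215.6, 77.3, 88.0) = 77.3 kips → net-section rupture.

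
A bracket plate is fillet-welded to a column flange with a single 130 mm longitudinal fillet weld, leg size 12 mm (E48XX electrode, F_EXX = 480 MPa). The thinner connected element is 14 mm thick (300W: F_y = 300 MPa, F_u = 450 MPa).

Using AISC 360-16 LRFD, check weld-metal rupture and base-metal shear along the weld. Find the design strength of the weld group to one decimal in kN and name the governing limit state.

Weld metal: throat = 0.707×12 = 8.484 mm, L = 130 mm. φR_n = 0.75 × 0.6 × 480 × 8.484 × 130 = 238.2 kN.
Base metal shear (14 mm plate): yield φR_n = 1.0×0.6×300×14×130 = 327.6 kN; rupture φR_n = 0.75×0.6×450×14×130 = 368.6 kN; take 327.6 kN (yield).
Governing: min(238.2, 327.6) = 238.2 kN → weld metal.

238.2 kN (weld metal governs)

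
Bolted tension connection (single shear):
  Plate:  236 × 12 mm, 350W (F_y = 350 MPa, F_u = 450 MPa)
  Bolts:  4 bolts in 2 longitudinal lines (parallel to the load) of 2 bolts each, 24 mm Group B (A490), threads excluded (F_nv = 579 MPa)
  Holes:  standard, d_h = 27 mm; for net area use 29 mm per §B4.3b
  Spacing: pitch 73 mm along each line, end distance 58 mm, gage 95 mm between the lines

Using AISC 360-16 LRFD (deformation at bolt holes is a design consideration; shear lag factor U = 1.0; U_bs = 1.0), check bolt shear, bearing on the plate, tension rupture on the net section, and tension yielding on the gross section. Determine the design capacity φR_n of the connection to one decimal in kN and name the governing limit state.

720.9 kN (net-section rupture governs)

Bolt shear: A_b = π(24)²/4 = 452.39 mm². φR_n = 0.75 × 579 × 452.39 × 4 × 1 = 785.8 kN.
Bearing (12 mm plate, F_u = 450 MPa): end bolts L_c = 58 − 27/2 = 44.5, R_n = min(1.2×44.5×12×450, 2.4×24×12×450) = 288.36 kN/bolt; interior L_c = 73 − 27 = 46, R_n = 298.08 kN/bolt. φR_n = 0.75 × (2×288.36 + 2×298.08) = 879.7 kN.
Tension rupture (net): A_n = (236 − 2×29)×12 = 2136 mm² (U = 1.0, A_e = A_n). φR_n = 0.75 × 450 × 2136 = 720.9 kN.
Tension yield (gross): A_g = 236×12 = 2832 mm². φR_n = 0.90 × 350 × 2832 = 892.1 kN.
Governing: min(785.8, 879.7, 720.9, 892.1) = 720.9 kN → net-section rupture.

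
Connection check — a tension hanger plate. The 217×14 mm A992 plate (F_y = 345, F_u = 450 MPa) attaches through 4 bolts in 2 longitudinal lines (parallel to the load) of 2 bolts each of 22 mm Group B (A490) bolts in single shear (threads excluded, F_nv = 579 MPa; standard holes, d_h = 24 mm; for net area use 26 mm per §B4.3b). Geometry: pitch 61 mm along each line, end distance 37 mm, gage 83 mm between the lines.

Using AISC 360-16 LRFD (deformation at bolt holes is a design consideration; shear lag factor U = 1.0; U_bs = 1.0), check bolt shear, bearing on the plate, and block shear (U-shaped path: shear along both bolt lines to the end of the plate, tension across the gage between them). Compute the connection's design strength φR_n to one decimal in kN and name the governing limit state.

603.9 kN (block shear governs)

Bolt shear: A_b = π(22)²/4 = 380.13 mm². φR_n = 0.75 × 579 × 380.13 × 4 × 1 = 660.3 kN.
Bearing (14 mm plate, F_u = 450 MPa): end bolts L_c = 37 − 24/2 = 25, R_n = min(1.2×25×14×450, 2.4×22×14×450) = 189 kN/bolt; interior L_c = 61 − 24 = 37, R_n = 279.72 kN/bolt. φR_n = 0.75 × (2×189 + 2×279.72) = 703.1 kN.
Block shear: shear path 2×[37+1×61] = 2×98 mm, A_gv = 2744, A_nv = 2×(98 − 1.5×26)×14 = 1652 mm²; tension across gage: (83 − 1×26)×14 = 798 mm². R_n = min(0.6×450×1652, 0.6×345×2744) + 1.0×450×798 = min(446.04, 568.01) + 359.1 = 805.14 kN. φR_n = 0.75 × 805.14 = 603.9 kN.
Governing: min(660.3, 703.1, 603.9) = 603.9 kN → block shear.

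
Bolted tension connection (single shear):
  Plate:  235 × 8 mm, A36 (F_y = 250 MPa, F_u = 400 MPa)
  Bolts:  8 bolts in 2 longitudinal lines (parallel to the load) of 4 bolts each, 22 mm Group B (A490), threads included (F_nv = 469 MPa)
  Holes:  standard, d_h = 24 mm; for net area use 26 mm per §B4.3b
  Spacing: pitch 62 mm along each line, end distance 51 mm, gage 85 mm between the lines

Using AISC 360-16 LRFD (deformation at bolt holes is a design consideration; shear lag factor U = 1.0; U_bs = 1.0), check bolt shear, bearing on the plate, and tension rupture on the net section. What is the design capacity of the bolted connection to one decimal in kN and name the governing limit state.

Bolt shear: A_b = π(22)²/4 = 380.13 mm². φR_n = 0.75 × 469 × 380.13 × 8 × 1 = 1069.7 kN.
Bearing (8 mm plate, F_u = 400 MPa): end bolts L_c = 51 − 24/2 = 39, R_n = min(1.2×39×8×400, 2.4×22×8×400) = 149.76 kN/bolt; interior L_c = 62 − 24 = 38, R_n = 145.92 kN/bolt. φR_n = 0.75 × (2×149.76 + 6×145.92) = 881.3 kN.
Tension rupture (net): A_n = (235 − 2×26)×8 = 1464 mm² (U = 1.0, A_e = A_n). φR_n = 0.75 × 400 × 1464 = 439.2 kN.
Governing: min(1069.7, 881.3, 439.2) = 439.2 kN → net-section rupture.

439.2 kN (net-section rupture governs)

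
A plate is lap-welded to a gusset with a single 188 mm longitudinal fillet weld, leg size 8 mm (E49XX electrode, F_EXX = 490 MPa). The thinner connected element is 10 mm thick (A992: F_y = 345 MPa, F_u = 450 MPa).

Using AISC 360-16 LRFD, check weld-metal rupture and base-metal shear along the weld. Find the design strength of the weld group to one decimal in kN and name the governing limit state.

Weld metal: throat = 0.707×8 = 5.656 mm, L = 188 mm. φR_n = 0.75 × 0.6 × 490 × 5.656 × 188 = 234.5 kN.
Base metal shear (10 mm plate): yield φR_n = 1.0×0.6×345×10×188 = 389.2 kN; rupture φR_n = 0.75×0.6×450×10×188 = 380.7 kN; take 380.7 kN (rupture).
Governing: min(234.5, 380.7) = 234.5 kN → weld metal.

234.5 kN (weld metal governs)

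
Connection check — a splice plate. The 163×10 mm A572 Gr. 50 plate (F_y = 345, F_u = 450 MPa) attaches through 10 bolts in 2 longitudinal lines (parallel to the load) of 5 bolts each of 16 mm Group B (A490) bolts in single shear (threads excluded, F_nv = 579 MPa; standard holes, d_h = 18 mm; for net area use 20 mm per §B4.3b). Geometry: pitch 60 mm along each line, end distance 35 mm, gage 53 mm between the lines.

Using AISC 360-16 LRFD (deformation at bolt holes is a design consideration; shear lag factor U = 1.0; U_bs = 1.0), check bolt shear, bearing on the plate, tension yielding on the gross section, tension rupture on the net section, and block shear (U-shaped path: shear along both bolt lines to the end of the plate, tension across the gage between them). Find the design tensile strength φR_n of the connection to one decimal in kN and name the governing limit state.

415.1 kN (net-section rupture governs)

Bolt shear: A_b = π(16)²/4 = 201.06 mm². φR_n = 0.75 × 579 × 201.06 × 10 × 1 = 873.1 kN.
Bearing (10 mm plate, F_u = 450 MPa): end bolts L_c = 35 − 18/2 = 26, R_n = min(1.2×26×10×450, 2.4×16×10×450) = 140.4 kN/bolt; interior L_c = 60 − 18 = 42, R_n = 172.8 kN/bolt. φR_n = 0.75 × (2×140.4 + 8×172.8) = 1247.4 kN.
Tension yield (gross): A_g = 163×10 = 1630 mm². φR_n = 0.90 × 345 × 1630 = 506.1 kN.
Tension rupture (net): A_n = (163 − 2×20)×10 = 1230 mm² (U = 1.0, A_e = A_n). φR_n = 0.75 × 450 × 1230 = 415.1 kN.
Block shear: shear path 2×[35+4×60] = 2×275 mm, A_gv = 5500, A_nv = 2×(275 − 4.5×20)×10 = 3700 mm²; tension across gage: (53 − 1×20)×10 = 330 mm². R_n = min(0.6×450×3700, 0.6×345×5500) + 1.0×450×330 = min(999, 1138.5) + 148.5 = 1147.5 kN. φR_n = 0.75 × 1147.5 = 860.6 kN.
Governing: min(873.1, 1247.4, 506.1, 415.1, 860.6) = 415.1 kN → net-section rupture.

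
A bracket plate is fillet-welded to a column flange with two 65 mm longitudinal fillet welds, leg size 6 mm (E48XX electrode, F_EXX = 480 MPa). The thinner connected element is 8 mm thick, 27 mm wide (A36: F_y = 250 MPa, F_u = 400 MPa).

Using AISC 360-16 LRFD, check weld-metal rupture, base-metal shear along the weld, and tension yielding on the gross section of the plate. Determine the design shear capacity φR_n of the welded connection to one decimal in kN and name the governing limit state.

Weld metal: throat = 0.707×6 = 4.242 mm, L = 2×65 = 130 mm. φR_n = 0.75 × 0.6 × 480 × 4.242 × 130 = 119.1 kN.
Base metal shear (8 mm plate): yield φR_n = 1.0×0.6×250×8×130 = 156.0 kN; rupture φR_n = 0.75×0.6×400×8×130 = 187.2 kN; take 156.0 kN (yield).
Tension yield (gross): A_g = 27×8 = 216 mm². φR_n = 0.90 × 250 × 216 = 48.6 kN.
Governing: min(119.1, 156.0, 48.6) = 48.6 kN → gross-section yield.

48.6 kN (gross-section yield governs)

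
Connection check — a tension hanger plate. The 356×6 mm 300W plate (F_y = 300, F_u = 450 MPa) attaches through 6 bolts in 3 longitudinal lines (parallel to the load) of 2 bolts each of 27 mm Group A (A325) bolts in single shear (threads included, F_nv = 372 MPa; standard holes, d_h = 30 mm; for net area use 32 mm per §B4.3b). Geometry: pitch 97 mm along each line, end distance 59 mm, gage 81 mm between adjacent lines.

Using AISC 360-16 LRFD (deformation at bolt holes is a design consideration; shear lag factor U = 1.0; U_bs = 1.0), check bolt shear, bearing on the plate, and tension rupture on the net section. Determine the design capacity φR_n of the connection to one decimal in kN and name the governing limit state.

Bolt shear: A_b = π(27)²/4 = 572.56 mm². φR_n = 0.75 × 372 × 572.56 × 6 × 1 = 958.5 kN.
Bearing (6 mm plate, F_u = 450 MPa): end bolts L_c = 59 − 30/2 = 44, R_n = min(1.2×44×6×450, 2.4×27×6×450) = 142.56 kN/bolt; interior L_c = 97 − 30 = 67, R_n = 174.96 kN/bolt. φR_n = 0.75 × (3×142.56 + 3×174.96) = 714.4 kN.
Tension rupture (net): A_n = (356 − 3×32)×6 = 1560 mm² (U = 1.0, A_e = A_n). φR_n = 0.75 × 450 × 1560 = 526.5 kN.
Governing: min(958.5, 714.4, 526.5) = 526.5 kN → net-section rupture.

526.5 kN (net-section rupture governs)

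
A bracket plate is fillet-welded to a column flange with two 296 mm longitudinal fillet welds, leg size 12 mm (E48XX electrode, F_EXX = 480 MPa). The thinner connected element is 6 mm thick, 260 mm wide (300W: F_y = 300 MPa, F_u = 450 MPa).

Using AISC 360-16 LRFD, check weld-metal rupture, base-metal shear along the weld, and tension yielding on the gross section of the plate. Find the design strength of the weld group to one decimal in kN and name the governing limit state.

421.2 kN (gross-section yield governs)

Weld metal: throat = 0.707×12 = 8.484 mm, L = 2×296 = 592 mm. φR_n = 0.75 × 0.6 × 480 × 8.484 × 592 = 1084.9 kN.
Base metal shear (6 mm plate): yield φR_n = 1.0×0.6×300×6×592 = 639.4 kN; rupture φR_n = 0.75×0.6×450×6×592 = 719.3 kN; take 639.4 kN (yield).
Tension yield (gross): A_g = 260×6 = 1560 mm². φR_n = 0.90 × 300 × 1560 = 421.2 kN.
Governing: min(1084.9, 639.4, 421.2) = 421.2 kN → gross-section yield.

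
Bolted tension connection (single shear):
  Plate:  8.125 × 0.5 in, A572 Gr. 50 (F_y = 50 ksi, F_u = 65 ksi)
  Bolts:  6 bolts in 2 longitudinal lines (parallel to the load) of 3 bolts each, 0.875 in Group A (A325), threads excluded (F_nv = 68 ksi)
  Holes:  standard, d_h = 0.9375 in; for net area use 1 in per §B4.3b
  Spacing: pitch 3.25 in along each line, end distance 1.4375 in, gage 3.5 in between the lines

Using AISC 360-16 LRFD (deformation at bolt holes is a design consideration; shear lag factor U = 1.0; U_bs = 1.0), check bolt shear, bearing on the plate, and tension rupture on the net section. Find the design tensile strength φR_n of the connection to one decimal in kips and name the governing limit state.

149.3 kips (net-section rupture governs)

Bolt shear: A_b = π(0.875)²/4 = 0.60132 in². φR_n = 0.75 × 68 × 0.60132 × 6 × 1 = 184.0 kips.
Bearing (0.5 in plate, F_u = 65 ksi): end bolts L_c = 1.4375 − 0.9375/2 = 0.96875, R_n = min(1.2×0.96875×0.5×65, 2.4×0.875×0.5×65) = 37.781 kips/bolt; interior L_c = 3.25 − 0.9375 = 2.3125, R_n = 68.25 kips/bolt. φR_n = 0.75 × (2×37.781 + 4×68.25) = 261.4 kips.
Tension rupture (net): A_n = (8.125 − 2×1)×0.5 = 3.0625 in² (U = 1.0, A_e = A_n). φR_n = 0.75 × 65 × 3.0625 = 149.3 kips.
Governing: min(184.0, 261.4, 149.3) = 149.3 kips → net-section rupture.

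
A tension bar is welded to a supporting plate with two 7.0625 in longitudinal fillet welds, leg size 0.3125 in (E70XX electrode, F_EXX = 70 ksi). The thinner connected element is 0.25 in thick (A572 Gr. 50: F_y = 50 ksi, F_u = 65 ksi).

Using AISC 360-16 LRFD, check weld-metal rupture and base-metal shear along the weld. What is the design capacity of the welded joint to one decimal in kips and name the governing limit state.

Weld metal: throat = 0.707×0.3125 = 0.22094 in, L = 2×7.0625 = 14.125 in. φR_n = 0.75 × 0.6 × 70 × 0.22094 × 14.125 = 98.3 kips.
Base metal shear (0.25 in plate): yield φR_n = 1.0×0.6×50×0.25×14.125 = 105.9 kips; rupture φR_n = 0.75×0.6×65×0.25×14.125 = 103.3 kips; take 103.3 kips (rupture).
Governing: min(98.3, 103.3) = 98.3 kips → weld metal.

98.3 kips (weld metal governs)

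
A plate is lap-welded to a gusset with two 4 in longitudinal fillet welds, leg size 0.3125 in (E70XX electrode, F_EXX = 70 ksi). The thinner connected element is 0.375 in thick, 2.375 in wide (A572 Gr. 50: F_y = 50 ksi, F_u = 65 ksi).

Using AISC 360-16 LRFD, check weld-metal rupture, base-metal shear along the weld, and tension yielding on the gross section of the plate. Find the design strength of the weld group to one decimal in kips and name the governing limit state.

Weld metal: throat = 0.707×0.3125 = 0.22094 in, L = 2×4 = 8 in. φR_n = 0.75 × 0.6 × 70 × 0.22094 × 8 = 55.7 kips.
Base metal shear (0.375 in plate): yield φR_n = 1.0×0.6×50×0.375×8 = 90.0 kips; rupture φR_n = 0.75×0.6×65×0.375×8 = 87.8 kips; take 87.8 kips (rupture).
Tension yield (gross): A_g = 2.375×0.375 = 0.89063 in². φR_n = 0.90 × 50 × 0.89063 = 40.1 kips.
Governing: min(55.7, 87.8, 40.1) = 40.1 kips → gross-section yield.

40.1 kips (gross-section yield governs)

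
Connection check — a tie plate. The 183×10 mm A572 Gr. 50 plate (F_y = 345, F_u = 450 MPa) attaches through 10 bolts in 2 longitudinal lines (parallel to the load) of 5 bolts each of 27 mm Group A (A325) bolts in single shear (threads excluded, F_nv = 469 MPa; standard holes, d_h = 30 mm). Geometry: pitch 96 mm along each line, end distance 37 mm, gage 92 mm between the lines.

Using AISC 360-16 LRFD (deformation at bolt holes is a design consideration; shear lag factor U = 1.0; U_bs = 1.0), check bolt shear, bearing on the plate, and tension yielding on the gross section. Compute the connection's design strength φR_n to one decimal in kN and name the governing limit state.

Bolt shear: A_b = π(27)²/4 = 572.56 mm². φR_n = 0.75 × 469 × 572.56 × 10 × 1 = 2014.0 kN.
Bearing (10 mm plate, F_u = 450 MPa): end bolts L_c = 37 − 30/2 = 22, R_n = min(1.2×22×10×450, 2.4×27×10×450) = 118.8 kN/bolt; interior L_c = 96 − 30 = 66, R_n = 291.6 kN/bolt. φR_n = 0.75 × (2×118.8 + 8×291.6) = 1927.8 kN.
Tension yield (gross): A_g = 183×10 = 1830 mm². φR_n = 0.90 × 345 × 1830 = 568.2 kN.
Governing: min(2014.0, 1927.8, 568.2) = 568.2 kN → gross-section yield.

568.2 kN (gross-section yield governs)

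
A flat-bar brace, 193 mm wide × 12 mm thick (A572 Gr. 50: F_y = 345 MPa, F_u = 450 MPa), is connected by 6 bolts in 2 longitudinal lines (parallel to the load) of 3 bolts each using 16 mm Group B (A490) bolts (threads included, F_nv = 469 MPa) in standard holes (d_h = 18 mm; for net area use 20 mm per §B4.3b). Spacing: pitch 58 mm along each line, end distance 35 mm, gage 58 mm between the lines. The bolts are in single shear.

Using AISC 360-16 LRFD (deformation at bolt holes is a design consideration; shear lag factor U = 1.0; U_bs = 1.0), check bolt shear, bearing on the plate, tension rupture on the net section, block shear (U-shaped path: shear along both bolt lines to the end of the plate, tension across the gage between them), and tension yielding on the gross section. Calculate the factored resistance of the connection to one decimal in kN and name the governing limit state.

Bolt shear: A_b = π(16)²/4 = 201.06 mm². φR_n = 0.75 × 469 × 201.06 × 6 × 1 = 424.3 kN.
Bearing (12 mm plate, F_u = 450 MPa): end bolts L_c = 35 − 18/2 = 26, R_n = min(1.2×26×12×450, 2.4×16×12×450) = 168.48 kN/bolt; interior L_c = 58 − 18 = 40, R_n = 207.36 kN/bolt. φR_n = 0.75 × (2×168.48 + 4×207.36) = 874.8 kN.
Tension rupture (net): A_n = (193 − 2×20)×12 = 1836 mm² (U = 1.0, A_e = A_n). φR_n = 0.75 × 450 × 1836 = 619.7 kN.
Block shear: shear path 2×[35+2×58] = 2×151 mm, A_gv = 3624, A_nv = 2×(151 − 2.5×20)×12 = 2424 mm²; tension across gage: (58 − 1×20)×12 = 456 mm². R_n = min(0.6×450×2424, 0.6×345×3624) + 1.0×450×456 = min(654.48, 750.17) + 205.2 = 859.68 kN. φR_n = 0.75 × 859.68 = 644.8 kN.
Tension yield (gross): A_g = 193×12 = 2316 mm². φR_n = 0.90 × 345 × 2316 = 719.1 kN.
Governing: min(424.3, 874.8, 619.7, 644.8, 719.1) = 424.3 kN → bolt shear.

424.3 kN (bolt shear governs)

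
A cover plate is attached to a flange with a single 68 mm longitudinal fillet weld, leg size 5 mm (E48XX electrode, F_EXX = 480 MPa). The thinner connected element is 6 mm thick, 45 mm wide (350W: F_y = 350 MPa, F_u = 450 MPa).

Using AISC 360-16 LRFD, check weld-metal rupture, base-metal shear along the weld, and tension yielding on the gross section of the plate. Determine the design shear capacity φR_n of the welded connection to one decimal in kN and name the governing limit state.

Weld metal: throat = 0.707×5 = 3.535 mm, L = 68 mm. φR_n = 0.75 × 0.6 × 480 × 3.535 × 68 = 51.9 kN.
Base metal shear (6 mm plate): yield φR_n = 1.0×0.6×350×6×68 = 85.7 kN; rupture φR_n = 0.75×0.6×450×6×68 = 82.6 kN; take 82.6 kN (rupture).
Tension yield (gross): A_g = 45×6 = 270 mm². φR_n = 0.90 × 350 × 270 = 85.1 kN.
Governing: min(51.9, 82.6, 85.1) = 51.9 kN → weld metal.

51.9 kN (weld metal governs)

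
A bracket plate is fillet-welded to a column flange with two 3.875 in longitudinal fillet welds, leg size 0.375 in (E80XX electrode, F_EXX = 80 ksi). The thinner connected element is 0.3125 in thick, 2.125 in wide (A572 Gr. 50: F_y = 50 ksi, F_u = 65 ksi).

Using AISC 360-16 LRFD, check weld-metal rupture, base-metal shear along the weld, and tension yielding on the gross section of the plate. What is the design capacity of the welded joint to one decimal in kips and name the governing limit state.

Weld metal: throat = 0.707×0.375 = 0.26513 in, L = 2×3.875 = 7.75 in. φR_n = 0.75 × 0.6 × 80 × 0.26513 × 7.75 = 74.0 kips.
Base metal shear (0.3125 in plate): yield φR_n = 1.0×0.6×50×0.3125×7.75 = 72.7 kips; rupture φR_n = 0.75×0.6×65×0.3125×7.75 = 70.8 kips; take 70.8 kips (rupture).
Tension yield (gross): A_g = 2.125×0.3125 = 0.66406 in². φR_n = 0.90 × 50 × 0.66406 = 29.9 kips.
Governing: min(74.0, 70.8, 29.9) = 29.9 kips → gross-section yield.

29.9 kips (gross-section yield governs)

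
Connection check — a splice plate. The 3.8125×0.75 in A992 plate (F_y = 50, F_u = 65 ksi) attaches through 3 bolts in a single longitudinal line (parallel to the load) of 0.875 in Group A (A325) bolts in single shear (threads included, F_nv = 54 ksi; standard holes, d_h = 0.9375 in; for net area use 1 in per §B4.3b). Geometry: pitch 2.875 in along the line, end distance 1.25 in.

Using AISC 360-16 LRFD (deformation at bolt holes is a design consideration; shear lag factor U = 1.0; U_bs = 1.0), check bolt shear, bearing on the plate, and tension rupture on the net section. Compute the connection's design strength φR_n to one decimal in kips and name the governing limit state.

Bolt shear: A_b = π(0.875)²/4 = 0.60132 in². φR_n = 0.75 × 54 × 0.60132 × 3 × 1 = 73.1 kips.
Bearing (0.75 in plate, F_u = 65 ksi): end bolts L_c = 1.25 − 0.9375/2 = 0.78125, R_n = min(1.2×0.78125×0.75×65, 2.4×0.875×0.75×65) = 45.703 kips/bolt; interior L_c = 2.875 − 0.9375 = 1.9375, R_n = 102.38 kips/bolt. φR_n = 0.75 × (1×45.703 + 2×102.38) = 187.8 kips.
Tension rupture (net): A_n = (3.8125 − 1×1)×0.75 = 2.1094 in² (U = 1.0, A_e = A_n). φR_n = 0.75 × 65 × 2.1094 = 102.8 kips.
Governing: min(73.1, 187.8, 102.8) = 73.1 kips → bolt shear.

73.1 kips (bolt shear governs)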